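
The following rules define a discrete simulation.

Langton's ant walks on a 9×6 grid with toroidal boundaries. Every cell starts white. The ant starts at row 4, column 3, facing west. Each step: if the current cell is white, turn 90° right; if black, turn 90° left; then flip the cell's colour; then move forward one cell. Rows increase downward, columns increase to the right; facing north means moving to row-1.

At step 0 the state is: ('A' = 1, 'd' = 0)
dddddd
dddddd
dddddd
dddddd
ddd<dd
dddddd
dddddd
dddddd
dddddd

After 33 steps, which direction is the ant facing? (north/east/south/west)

north

t=0: dddddd
dddddd
dddddd
dddddd
ddd<dd
dddddd
dddddd
dddddd
dddddd
t=1: dddddd
dddddd
dddddd
ddd^dd
dddAdd
dddddd
dddddd
dddddd
dddddd
t=2: dddddd
dddddd
dddddd
dddA>d
dddAdd
dddddd
dddddd
dddddd
dddddd
t=3: dddddd
dddddd
dddddd
dddAAd
dddAvd
dddddd
dddddd
dddddd
dddddd
t=4: dddddd
dddddd
dddddd
dddAAd
ddd<Ad
dddddd
dddddd
dddddd
dddddd
t=5: dddddd
dddddd
dddddd
dddAAd
ddddAd
dddvdd
dddddd
dddddd
dddddd
t=6: dddddd
dddddd
dddddd
dddAAd
ddddAd
dd<Add
dddddd
dddddd
dddddd
t=7: dddddd
dddddd
dddddd
dddAAd
dd^dAd
ddAAdd
dddddd
dddddd
dddddd
t=8: dddddd
dddddd
dddddd
dddAAd
ddA>Ad
ddAAdd
dddddd
dddddd
dddddd
t=9: dddddd
dddddd
dddddd
dddAAd
ddAAAd
ddAvdd
dddddd
dddddd
dddddd
t=10: dddddd
dddddd
dddddd
dddAAd
ddAAAd
ddAd>d
dddddd
dddddd
dddddd
t=11: dddddd
dddddd
dddddd
dddAAd
ddAAAd
ddAdAd
ddddvd
dddddd
dddddd
t=12: dddddd
dddddd
dddddd
dddAAd
ddAAAd
ddAdAd
ddd<Ad
dddddd
dddddd
t=13: dddddd
dddddd
dddddd
dddAAd
ddAAAd
ddA^Ad
dddAAd
dddddd
dddddd
t=14: dddddd
dddddd
dddddd
dddAAd
ddAAAd
ddAA>d
dddAAd
dddddd
dddddd
t=15: dddddd
dddddd
dddddd
dddAAd
ddAA^d
ddAAdd
dddAAd
dddddd
dddddd
t=16: dddddd
dddddd
dddddd
dddAAd
ddA<dd
ddAAdd
dddAAd
dddddd
dddddd
t=17: dddddd
dddddd
dddddd
dddAAd
ddAddd
ddAvdd
dddAAd
dddddd
dddddd
t=18: dddddd
dddddd
dddddd
dddAAd
ddAddd
ddAd>d
dddAAd
dddddd
dddddd
t=19: dddddd
dddddd
dddddd
dddAAd
ddAddd
ddAdAd
dddAvd
dddddd
dddddd
t=20: dddddd
dddddd
dddddd
dddAAd
ddAddd
ddAdAd
dddAd>
dddddd
dddddd
t=21: dddddd
dddddd
dddddd
dddAAd
ddAddd
ddAdAd
dddAdA
dddddv
dddddd
t=22: dddddd
dddddd
dddddd
dddAAd
ddAddd
ddAdAd
dddAdA
dddd<A
dddddd
t=23: dddddd
dddddd
dddddd
dddAAd
ddAddd
ddAdAd
dddA^A
ddddAA
dddddd
t=24: dddddd
dddddd
dddddd
dddAAd
ddAddd
ddAdAd
dddAA>
ddddAA
dddddd
t=25: dddddd
dddddd
dddddd
dddAAd
ddAddd
ddAdA^
dddAAd
ddddAA
dddddd
t=26: dddddd
dddddd
dddddd
dddAAd
ddAddd
>dAdAA
dddAAd
ddddAA
dddddd
t=27: dddddd
dddddd
dddddd
dddAAd
ddAddd
AdAdAA
vddAAd
ddddAA
dddddd
t=28: dddddd
dddddd
dddddd
dddAAd
ddAddd
AdAdAA
AddAA<
ddddAA
dddddd
t=29: dddddd
dddddd
dddddd
dddAAd
ddAddd
AdAdA^
AddAAA
ddddAA
dddddd
t=30: dddddd
dddddd
dddddd
dddAAd
ddAddd
AdAd<d
AddAAA
ddddAA
dddddd
t=31: dddddd
dddddd
dddddd
dddAAd
ddAddd
AdAddd
AddAvA
ddddAA
dddddd
t=32: dddddd
dddddd
dddddd
dddAAd
ddAddd
AdAddd
AddAd>
ddddAA
dddddd
t=33: dddddd
dddddd
dddddd
dddAAd
ddAddd
AdAdd^
AddAdd
ddddAA
dddddd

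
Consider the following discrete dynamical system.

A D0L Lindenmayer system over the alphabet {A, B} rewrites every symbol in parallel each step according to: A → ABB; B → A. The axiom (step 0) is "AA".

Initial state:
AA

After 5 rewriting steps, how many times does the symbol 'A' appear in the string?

42

[0] AA
[1] ABBABB
[2] ABBAAABBAA
[3] ABBAAABBABBABBAAABBABB
[4] ABBAAABBABBABBAAABBAAABBAAABBABBABBAAABBAA
[5] ABBAAABBABBABBAAABBAAABBAAABBABBABBAAABBABBABBAAABBABBABBAAABBAAABBAAABBABBABBAAABBABB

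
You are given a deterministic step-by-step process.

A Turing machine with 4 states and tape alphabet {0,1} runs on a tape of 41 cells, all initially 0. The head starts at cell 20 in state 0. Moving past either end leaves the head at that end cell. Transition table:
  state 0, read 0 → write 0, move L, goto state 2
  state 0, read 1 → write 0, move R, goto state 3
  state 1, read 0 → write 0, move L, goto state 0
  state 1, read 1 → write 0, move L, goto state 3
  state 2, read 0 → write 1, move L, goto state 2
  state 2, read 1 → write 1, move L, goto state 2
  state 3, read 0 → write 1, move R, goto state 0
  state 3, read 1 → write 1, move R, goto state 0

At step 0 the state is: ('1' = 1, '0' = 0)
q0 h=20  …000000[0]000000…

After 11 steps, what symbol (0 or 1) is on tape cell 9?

t=0: q0 h=20  …000000[0]000000…
t=1: q2 h=19  …000000[0]000000…
t=2: q2 h=18  …000000[0]100000…
t=3: q2 h=17  …000000[0]110000…
t=4: q2 h=16  …000000[0]111000…
t=5: q2 h=15  …000000[0]111100…
t=6: q2 h=14  …000000[0]111110…
t=7: q2 h=13  …000000[0]111111…
t=8: q2 h=12  …000000[0]111111…
t=9: q2 h=11  …000000[0]111111…
t=10: q2 h=10  …000000[0]111111…
t=11: q2 h= 9  …000000[0]111111…

0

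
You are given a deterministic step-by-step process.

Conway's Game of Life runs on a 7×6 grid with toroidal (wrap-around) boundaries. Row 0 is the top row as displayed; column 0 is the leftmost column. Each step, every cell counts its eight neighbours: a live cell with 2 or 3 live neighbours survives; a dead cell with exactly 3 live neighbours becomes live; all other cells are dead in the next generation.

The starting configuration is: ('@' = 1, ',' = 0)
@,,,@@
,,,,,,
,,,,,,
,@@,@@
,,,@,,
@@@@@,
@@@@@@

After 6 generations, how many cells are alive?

t=0: @,,,@@
,,,,,,
,,,,,,
,@@,@@
,,,@,,
@@@@@,
@@@@@@
t=1: ,,@,,,
,,,,,@
,,,,,,
,,@@@,
,,,,,,
,,,,,,
,,,,,,
t=2: ,,,,,,
,,,,,,
,,,@@,
,,,@,,
,,,@,,
,,,,,,
,,,,,,
t=3: ,,,,,,
,,,,,,
,,,@@,
,,@@,,
,,,,,,
,,,,,,
,,,,,,
t=4: ,,,,,,
,,,,,,
,,@@@,
,,@@@,
,,,,,,
,,,,,,
,,,,,,
t=5: ,,,,,,
,,,@,,
,,@,@,
,,@,@,
,,,@,,
,,,,,,
,,,,,,
t=6: ,,,,,,
,,,@,,
,,@,@,
,,@,@,
,,,@,,
,,,,,,
,,,,,,

6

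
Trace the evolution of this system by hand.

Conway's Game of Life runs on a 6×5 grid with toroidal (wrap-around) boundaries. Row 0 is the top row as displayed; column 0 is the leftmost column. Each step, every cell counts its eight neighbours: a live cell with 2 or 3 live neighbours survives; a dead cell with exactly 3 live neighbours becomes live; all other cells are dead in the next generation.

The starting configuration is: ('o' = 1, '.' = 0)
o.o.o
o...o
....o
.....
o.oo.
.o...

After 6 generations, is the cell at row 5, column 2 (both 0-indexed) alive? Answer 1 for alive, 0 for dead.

gen 0: o.o.o
o...o
....o
.....
o.oo.
.o...
gen 1: ...oo
.o...
o...o
...oo
.oo..
.....
gen 2: .....
...o.
o..oo
.oooo
..oo.
..oo.
gen 3: ..oo.
...o.
oo...
.o...
.....
..oo.
gen 4: ....o
.o.oo
ooo..
oo...
..o..
..oo.
gen 5: o...o
.o.oo
...o.
o....
..oo.
..oo.
gen 6: oo...
..oo.
o.oo.
..ooo
.oooo
.oo..

1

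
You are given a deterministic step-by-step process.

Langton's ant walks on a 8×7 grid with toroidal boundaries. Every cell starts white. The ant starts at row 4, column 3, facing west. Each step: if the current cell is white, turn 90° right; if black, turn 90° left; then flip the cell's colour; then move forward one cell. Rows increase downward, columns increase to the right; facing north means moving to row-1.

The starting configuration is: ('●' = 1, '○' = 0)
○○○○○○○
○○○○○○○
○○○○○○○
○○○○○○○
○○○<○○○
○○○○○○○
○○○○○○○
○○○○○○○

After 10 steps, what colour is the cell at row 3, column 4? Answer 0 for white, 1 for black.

1

t=0: ○○○○○○○
○○○○○○○
○○○○○○○
○○○○○○○
○○○<○○○
○○○○○○○
○○○○○○○
○○○○○○○
t=1: ○○○○○○○
○○○○○○○
○○○○○○○
○○○^○○○
○○○●○○○
○○○○○○○
○○○○○○○
○○○○○○○
t=2: ○○○○○○○
○○○○○○○
○○○○○○○
○○○●>○○
○○○●○○○
○○○○○○○
○○○○○○○
○○○○○○○
t=3: ○○○○○○○
○○○○○○○
○○○○○○○
○○○●●○○
○○○●v○○
○○○○○○○
○○○○○○○
○○○○○○○
t=4: ○○○○○○○
○○○○○○○
○○○○○○○
○○○●●○○
○○○<●○○
○○○○○○○
○○○○○○○
○○○○○○○
t=5: ○○○○○○○
○○○○○○○
○○○○○○○
○○○●●○○
○○○○●○○
○○○v○○○
○○○○○○○
○○○○○○○
t=6: ○○○○○○○
○○○○○○○
○○○○○○○
○○○●●○○
○○○○●○○
○○<●○○○
○○○○○○○
○○○○○○○
t=7: ○○○○○○○
○○○○○○○
○○○○○○○
○○○●●○○
○○^○●○○
○○●●○○○
○○○○○○○
○○○○○○○
t=8: ○○○○○○○
○○○○○○○
○○○○○○○
○○○●●○○
○○●>●○○
○○●●○○○
○○○○○○○
○○○○○○○
t=9: ○○○○○○○
○○○○○○○
○○○○○○○
○○○●●○○
○○●●●○○
○○●v○○○
○○○○○○○
○○○○○○○
t=10: ○○○○○○○
○○○○○○○
○○○○○○○
○○○●●○○
○○●●●○○
○○●○>○○
○○○○○○○
○○○○○○○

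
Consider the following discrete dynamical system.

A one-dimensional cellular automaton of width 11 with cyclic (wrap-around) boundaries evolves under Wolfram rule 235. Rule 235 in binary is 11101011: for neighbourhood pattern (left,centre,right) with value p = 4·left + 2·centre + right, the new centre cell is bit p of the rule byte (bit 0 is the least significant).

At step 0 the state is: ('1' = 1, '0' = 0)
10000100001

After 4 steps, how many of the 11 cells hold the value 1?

step 0: 10000100001
step 1: 10111001111
step 2: 11111011111
step 3: 11111111111
step 4: 11111111111

11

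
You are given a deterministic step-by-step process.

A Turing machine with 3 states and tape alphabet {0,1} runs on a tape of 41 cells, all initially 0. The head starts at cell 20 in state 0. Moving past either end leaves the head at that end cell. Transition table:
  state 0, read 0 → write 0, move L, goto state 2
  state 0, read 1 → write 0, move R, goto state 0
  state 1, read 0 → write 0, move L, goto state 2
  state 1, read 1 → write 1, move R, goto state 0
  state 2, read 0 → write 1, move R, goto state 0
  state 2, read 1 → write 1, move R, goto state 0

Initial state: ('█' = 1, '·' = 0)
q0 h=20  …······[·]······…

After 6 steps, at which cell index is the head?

gen 0: q0 h=20  …······[·]······…
gen 1: q2 h=19  …······[·]······…
gen 2: q0 h=20  …·····█[·]······…
gen 3: q2 h=19  …······[█]······…
gen 4: q0 h=20  …·····█[·]······…
gen 5: q2 h=19  …······[█]······…
gen 6: q0 h=20  …·····█[·]······…

20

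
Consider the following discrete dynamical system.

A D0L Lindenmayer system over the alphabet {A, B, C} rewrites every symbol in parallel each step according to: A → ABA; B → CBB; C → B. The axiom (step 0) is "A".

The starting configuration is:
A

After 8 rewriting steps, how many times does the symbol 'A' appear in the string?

256

t=0: A
t=1: ABA
t=2: ABACBBABA
t=3: ABACBBABABCBBCBBABACBBABA
t=4: ABACBBABABCBBCBBABACBBABACBBBCBBCBBBCBBCBBABACBBABABCBBCBBABACBBABA
t=5: ABACBBABABCBBCBBABACBBABACBBBCBBCBBBCBBCBBABACBBABABCBBCBB…BCBBCBBABACBBABACBBBCBBCBBBCBBCBBABACBBABABCBBCBBABACBBABA  (len 175)
t=6: ABACBBABABCBBCBBABACBBABACBBBCBBCBBBCBBCBBABACBBABABCBBCBB…BCBBCBBABACBBABACBBBCBBCBBBCBBCBBABACBBABABCBBCBBABACBBABA  (len 449)
t=7: ABACBBABABCBBCBBABACBBABACBBBCBBCBBBCBBCBBABACBBABABCBBCBB…BCBBCBBABACBBABACBBBCBBCBBBCBBCBBABACBBABABCBBCBBABACBBABA  (len 1137)
t=8: ABACBBABABCBBCBBABACBBABACBBBCBBCBBBCBBCBBABACBBABABCBBCBB…BCBBCBBABACBBABACBBBCBBCBBBCBBCBBABACBBABABCBBCBBABACBBABA  (len 2851)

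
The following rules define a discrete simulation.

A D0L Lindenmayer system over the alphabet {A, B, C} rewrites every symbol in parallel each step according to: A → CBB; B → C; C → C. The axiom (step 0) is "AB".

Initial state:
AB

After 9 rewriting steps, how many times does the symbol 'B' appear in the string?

step 0: AB
step 1: CBBC
step 2: CCCC
step 3: CCCC
step 4: CCCC
step 5: CCCC
step 6: CCCC
step 7: CCCC
step 8: CCCC
step 9: CCCC

0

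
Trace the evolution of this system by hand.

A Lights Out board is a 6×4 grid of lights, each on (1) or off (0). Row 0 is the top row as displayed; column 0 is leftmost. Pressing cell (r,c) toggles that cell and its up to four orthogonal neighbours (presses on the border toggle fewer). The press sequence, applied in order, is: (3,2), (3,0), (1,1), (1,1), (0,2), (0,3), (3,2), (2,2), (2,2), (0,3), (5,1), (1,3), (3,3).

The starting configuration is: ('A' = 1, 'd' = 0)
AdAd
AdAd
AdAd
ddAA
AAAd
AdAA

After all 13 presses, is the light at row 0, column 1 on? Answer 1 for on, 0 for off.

[0] AdAd
AdAd
AdAd
ddAA
AAAd
AdAA
[1] AdAd
AdAd
Addd
dAdd
AAdd
AdAA
[2] AdAd
AdAd
dddd
Addd
dAdd
AdAA
[3] AAAd
dAdd
dAdd
Addd
dAdd
AdAA
[4] AdAd
AdAd
dddd
Addd
dAdd
AdAA
[5] AAdA
Addd
dddd
Addd
dAdd
AdAA
[6] AAAd
AddA
dddd
Addd
dAdd
AdAA
[7] AAAd
AddA
ddAd
AAAA
dAAd
AdAA
[8] AAAd
AdAA
dAdA
AAdA
dAAd
AdAA
[9] AAAd
AddA
ddAd
AAAA
dAAd
AdAA
[10] AAdA
Addd
ddAd
AAAA
dAAd
AdAA
[11] AAdA
Addd
ddAd
AAAA
ddAd
dAdA
[12] AAdd
AdAA
ddAA
AAAA
ddAd
dAdA
[13] AAdd
AdAA
ddAd
AAdd
ddAA
dAdA

1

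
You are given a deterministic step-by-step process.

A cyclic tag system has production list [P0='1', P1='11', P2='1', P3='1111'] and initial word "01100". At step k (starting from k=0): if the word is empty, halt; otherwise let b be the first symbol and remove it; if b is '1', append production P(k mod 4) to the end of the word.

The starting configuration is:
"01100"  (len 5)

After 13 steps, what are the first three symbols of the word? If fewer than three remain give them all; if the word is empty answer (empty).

111

[0] "01100"  (len 5)
[1] "1100"  (len 4)
[2] "10011"  (len 5)
[3] "00111"  (len 5)
[4] "0111"  (len 4)
[5] "111"  (len 3)
[6] "1111"  (len 4)
[7] "1111"  (len 4)
[8] "1111111"  (len 7)
[9] "1111111"  (len 7)
[10] "11111111"  (len 8)
[11] "11111111"  (len 8)
[12] "11111111111"  (len 11)
[13] "11111111111"  (len 11)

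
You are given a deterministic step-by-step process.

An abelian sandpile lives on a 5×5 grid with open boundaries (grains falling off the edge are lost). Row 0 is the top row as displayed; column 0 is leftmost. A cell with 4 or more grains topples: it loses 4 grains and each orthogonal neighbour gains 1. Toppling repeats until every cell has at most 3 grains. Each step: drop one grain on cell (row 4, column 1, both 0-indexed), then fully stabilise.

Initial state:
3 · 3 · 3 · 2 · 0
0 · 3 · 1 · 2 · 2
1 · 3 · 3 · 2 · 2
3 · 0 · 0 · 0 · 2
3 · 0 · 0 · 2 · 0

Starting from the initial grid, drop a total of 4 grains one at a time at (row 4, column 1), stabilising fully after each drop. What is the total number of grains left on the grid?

step 0: 3 · 3 · 3 · 2 · 0
0 · 3 · 1 · 2 · 2
1 · 3 · 3 · 2 · 2
3 · 0 · 0 · 0 · 2
3 · 0 · 0 · 2 · 0
step 1: 3 · 3 · 3 · 2 · 0
0 · 3 · 1 · 2 · 2
1 · 3 · 3 · 2 · 2
3 · 0 · 0 · 0 · 2
3 · 1 · 0 · 2 · 0
step 2: 3 · 3 · 3 · 2 · 0
0 · 3 · 1 · 2 · 2
1 · 3 · 3 · 2 · 2
3 · 0 · 0 · 0 · 2
3 · 2 · 0 · 2 · 0
step 3: 3 · 3 · 3 · 2 · 0
0 · 3 · 1 · 2 · 2
1 · 3 · 3 · 2 · 2
3 · 0 · 0 · 0 · 2
3 · 3 · 0 · 2 · 0
step 4: 3 · 3 · 3 · 2 · 0
0 · 3 · 1 · 2 · 2
2 · 3 · 3 · 2 · 2
0 · 2 · 0 · 0 · 2
1 · 1 · 1 · 2 · 0

40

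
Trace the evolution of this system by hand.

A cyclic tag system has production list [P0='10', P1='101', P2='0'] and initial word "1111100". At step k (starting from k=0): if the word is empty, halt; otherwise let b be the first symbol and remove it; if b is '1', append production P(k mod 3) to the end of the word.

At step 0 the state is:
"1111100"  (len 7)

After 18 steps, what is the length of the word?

gen 0: "1111100"  (len 7)
gen 1: "11110010"  (len 8)
gen 2: "1110010101"  (len 10)
gen 3: "1100101010"  (len 10)
gen 4: "10010101010"  (len 11)
gen 5: "0010101010101"  (len 13)
gen 6: "010101010101"  (len 12)
gen 7: "10101010101"  (len 11)
gen 8: "0101010101101"  (len 13)
gen 9: "101010101101"  (len 12)
gen 10: "0101010110110"  (len 13)
gen 11: "101010110110"  (len 12)
gen 12: "010101101100"  (len 12)
gen 13: "10101101100"  (len 11)
gen 14: "0101101100101"  (len 13)
gen 15: "101101100101"  (len 12)
gen 16: "0110110010110"  (len 13)
gen 17: "110110010110"  (len 12)
gen 18: "101100101100"  (len 12)

12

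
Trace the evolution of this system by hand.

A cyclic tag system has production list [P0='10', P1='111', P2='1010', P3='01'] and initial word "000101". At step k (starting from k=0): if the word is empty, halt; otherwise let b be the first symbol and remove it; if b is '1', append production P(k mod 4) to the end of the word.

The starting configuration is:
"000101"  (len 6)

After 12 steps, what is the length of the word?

0) "000101"  (len 6)
1) "00101"  (len 5)
2) "0101"  (len 4)
3) "101"  (len 3)
4) "0101"  (len 4)
5) "101"  (len 3)
6) "01111"  (len 5)
7) "1111"  (len 4)
8) "11101"  (len 5)
9) "110110"  (len 6)
10) "10110111"  (len 8)
11) "01101111010"  (len 11)
12) "1101111010"  (len 10)

10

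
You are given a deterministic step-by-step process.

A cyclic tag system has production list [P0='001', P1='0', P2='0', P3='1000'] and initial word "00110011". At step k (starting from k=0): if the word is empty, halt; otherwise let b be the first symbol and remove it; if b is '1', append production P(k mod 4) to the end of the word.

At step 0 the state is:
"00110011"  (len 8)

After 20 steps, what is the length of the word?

0

0) "00110011"  (len 8)
1) "0110011"  (len 7)
2) "110011"  (len 6)
3) "100110"  (len 6)
4) "001101000"  (len 9)
5) "01101000"  (len 8)
6) "1101000"  (len 7)
7) "1010000"  (len 7)
8) "0100001000"  (len 10)
9) "100001000"  (len 9)
10) "000010000"  (len 9)
11) "00010000"  (len 8)
12) "0010000"  (len 7)
13) "010000"  (len 6)
14) "10000"  (len 5)
15) "00000"  (len 5)
16) "0000"  (len 4)
17) "000"  (len 3)
18) "00"  (len 2)
19) "0"  (len 1)
20) (halted — word empty)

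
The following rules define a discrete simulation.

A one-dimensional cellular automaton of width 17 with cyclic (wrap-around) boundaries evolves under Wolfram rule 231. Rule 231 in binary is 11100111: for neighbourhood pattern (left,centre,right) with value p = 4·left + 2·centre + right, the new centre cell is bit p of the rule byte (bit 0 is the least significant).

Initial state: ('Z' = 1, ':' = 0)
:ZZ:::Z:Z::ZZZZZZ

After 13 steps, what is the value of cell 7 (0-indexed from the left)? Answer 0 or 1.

gen 0: :ZZ:::Z:Z::ZZZZZZ
gen 1: Z:Z:ZZZZZ:Z:ZZZZZ
gen 2: ZZZZ:ZZZZZZZ:ZZZZ
gen 3: ZZZZZ:ZZZZZZZ:ZZZ
gen 4: ZZZZZZ:ZZZZZZZ:ZZ
gen 5: ZZZZZZZ:ZZZZZZZ:Z
gen 6: ZZZZZZZZ:ZZZZZZZ:
gen 7: :ZZZZZZZZ:ZZZZZZZ
gen 8: Z:ZZZZZZZZ:ZZZZZZ
gen 9: ZZ:ZZZZZZZZ:ZZZZZ
gen 10: ZZZ:ZZZZZZZZ:ZZZZ
gen 11: ZZZZ:ZZZZZZZZ:ZZZ
gen 12: ZZZZZ:ZZZZZZZZ:ZZ
gen 13: ZZZZZZ:ZZZZZZZZ:Z

1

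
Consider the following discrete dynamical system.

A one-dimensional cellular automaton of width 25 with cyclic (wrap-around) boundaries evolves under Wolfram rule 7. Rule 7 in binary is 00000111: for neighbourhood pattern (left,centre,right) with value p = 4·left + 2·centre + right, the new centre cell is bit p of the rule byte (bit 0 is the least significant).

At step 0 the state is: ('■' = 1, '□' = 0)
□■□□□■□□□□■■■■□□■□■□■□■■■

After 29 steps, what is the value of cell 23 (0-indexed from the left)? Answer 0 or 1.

[0] □■□□□■□□□□■■■■□□■□■□■□■■■
[1] □■□■■■□■■■□□□□□■■□■□■□□□□
[2] ■■□□□□□□□□□■■■■□□□■□■□■■■
[3] □□□■■■■■■■■□□□□□■■■□■□□□□
[4] ■■■□□□□□□□□□■■■■□□□□■□■■■
[5] □□□□■■■■■■■■□□□□□■■■■□□□□
[6] ■■■■□□□□□□□□□■■■■□□□□□■■■
[7] □□□□□■■■■■■■■□□□□□■■■■□□□
[8] ■■■■■□□□□□□□□□■■■■□□□□□■■
[9] □□□□□□■■■■■■■■□□□□□■■■■□□
[10] ■■■■■■□□□□□□□□□■■■■□□□□□■
[11] □□□□□□□■■■■■■■■□□□□□■■■■□
[12] ■■■■■■■□□□□□□□□□■■■■□□□□□
[13] □□□□□□□□■■■■■■■■□□□□□■■■■
[14] □■■■■■■■□□□□□□□□□■■■■□□□□
[15] ■□□□□□□□□■■■■■■■■□□□□□■■■
[16] □□■■■■■■■□□□□□□□□□■■■■□□□
[17] ■■□□□□□□□□■■■■■■■■□□□□□■■
[18] □□□■■■■■■■□□□□□□□□□■■■■□□
[19] ■■■□□□□□□□□■■■■■■■■□□□□□■
[20] □□□□■■■■■■■□□□□□□□□□■■■■□
[21] ■■■■□□□□□□□□■■■■■■■■□□□□□
[22] □□□□□■■■■■■■□□□□□□□□□■■■■
[23] □■■■■□□□□□□□□■■■■■■■■□□□□
[24] ■□□□□□■■■■■■■□□□□□□□□□■■■
[25] □□■■■■□□□□□□□□■■■■■■■■□□□
[26] ■■□□□□□■■■■■■■□□□□□□□□□■■
[27] □□□■■■■□□□□□□□□■■■■■■■■□□
[28] ■■■□□□□□■■■■■■■□□□□□□□□□■
[29] □□□□■■■■□□□□□□□□■■■■■■■■□

1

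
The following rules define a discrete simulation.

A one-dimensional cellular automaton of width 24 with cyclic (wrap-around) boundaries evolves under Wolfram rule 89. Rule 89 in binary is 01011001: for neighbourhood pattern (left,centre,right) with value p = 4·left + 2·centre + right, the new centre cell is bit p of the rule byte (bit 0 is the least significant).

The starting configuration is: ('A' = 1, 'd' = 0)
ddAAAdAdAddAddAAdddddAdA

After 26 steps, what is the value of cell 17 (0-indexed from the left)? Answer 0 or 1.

step 0: ddAAAdAdAddAddAAdddddAdA
step 1: AdAdAddddAddAdAAAAAAdddd
step 2: dddddAAAddAdddAddddAAAAd
step 3: AAAAdAdAAddAAddAAAdAddAA
step 4: dddAdddAAAdAAAdAdAddAdAd
step 5: AAddAAdAdAdAdAddddAddddA
step 6: dAAdAAddddddddAAAddAAAdA
step 7: dAAdAAAAAAAAAdAdAAdAdAdd
step 8: dAAdAdddddddAdddAAddddAA
step 9: dAAddAAAAAAddAAdAAAAAdAA
step 10: dAAAdAddddAAdAAdAdddAdAA
step 11: dAdAddAAAdAAdAAddAAdddAA
step 12: ddddAdAdAdAAdAAAdAAAAdAA
step 13: AAAdddddddAAdAdAdAddAdAA
step 14: ddAAAAAAAdAAddddddAdddAd
step 15: AdAdddddAdAAAAAAAddAAddA
step 16: AddAAAAdddAdddddAAdAAAdA
step 17: AAdAddAAAddAAAAdAAdAdAdA
step 18: dAddAdAdAAdAddAdAAdddddA
step 19: ddAdddddAAddAdddAAAAAAdd
step 20: AddAAAAdAAAddAAdAddddAAA
step 21: AAdAddAdAdAAdAAddAAAdAdd
step 22: AAddAdddddAAdAAAdAdAddAd
step 23: AAAddAAAAdAAdAdAddddAddd
step 24: AdAAdAddAdAAddddAAAddAAd
step 25: ddAAddAdddAAAAAdAdAAdAAd
step 26: AdAAAddAAdAdddAdddAAdAAA

0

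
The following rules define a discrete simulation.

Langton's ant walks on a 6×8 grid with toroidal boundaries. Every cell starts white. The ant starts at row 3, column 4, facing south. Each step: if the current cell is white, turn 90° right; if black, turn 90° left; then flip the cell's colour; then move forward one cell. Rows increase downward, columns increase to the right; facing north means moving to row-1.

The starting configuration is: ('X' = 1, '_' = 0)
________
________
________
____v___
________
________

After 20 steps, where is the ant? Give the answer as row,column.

gen 0: ________
________
________
____v___
________
________
gen 1: ________
________
________
___<X___
________
________
gen 2: ________
________
___^____
___XX___
________
________
gen 3: ________
________
___X>___
___XX___
________
________
gen 4: ________
________
___XX___
___Xv___
________
________
gen 5: ________
________
___XX___
___X_>__
________
________
gen 6: ________
________
___XX___
___X_X__
_____v__
________
gen 7: ________
________
___XX___
___X_X__
____<X__
________
gen 8: ________
________
___XX___
___X^X__
____XX__
________
gen 9: ________
________
___XX___
___XX>__
____XX__
________
gen 10: ________
________
___XX^__
___XX___
____XX__
________
gen 11: ________
________
___XXX>_
___XX___
____XX__
________
gen 12: ________
________
___XXXX_
___XX_v_
____XX__
________
gen 13: ________
________
___XXXX_
___XX<X_
____XX__
________
gen 14: ________
________
___XX^X_
___XXXX_
____XX__
________
gen 15: ________
________
___X<_X_
___XXXX_
____XX__
________
gen 16: ________
________
___X__X_
___XvXX_
____XX__
________
gen 17: ________
________
___X__X_
___X_>X_
____XX__
________
gen 18: ________
________
___X_^X_
___X__X_
____XX__
________
gen 19: ________
________
___X_X>_
___X__X_
____XX__
________
gen 20: ________
______^_
___X_X__
___X__X_
____XX__
________

1,6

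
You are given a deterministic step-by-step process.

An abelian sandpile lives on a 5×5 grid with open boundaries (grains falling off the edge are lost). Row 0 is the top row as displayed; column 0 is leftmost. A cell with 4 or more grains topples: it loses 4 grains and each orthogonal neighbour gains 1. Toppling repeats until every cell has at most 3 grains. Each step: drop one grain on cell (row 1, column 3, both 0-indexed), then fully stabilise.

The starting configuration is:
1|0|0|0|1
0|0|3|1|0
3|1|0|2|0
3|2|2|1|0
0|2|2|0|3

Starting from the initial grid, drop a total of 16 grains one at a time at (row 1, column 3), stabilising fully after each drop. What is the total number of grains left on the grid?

step 0: 1|0|0|0|1
0|0|3|1|0
3|1|0|2|0
3|2|2|1|0
0|2|2|0|3
step 1: 1|0|0|0|1
0|0|3|2|0
3|1|0|2|0
3|2|2|1|0
0|2|2|0|3
step 2: 1|0|0|0|1
0|0|3|3|0
3|1|0|2|0
3|2|2|1|0
0|2|2|0|3
step 3: 1|0|1|1|1
0|1|0|1|1
3|1|1|3|0
3|2|2|1|0
0|2|2|0|3
step 4: 1|0|1|1|1
0|1|0|2|1
3|1|1|3|0
3|2|2|1|0
0|2|2|0|3
step 5: 1|0|1|1|1
0|1|0|3|1
3|1|1|3|0
3|2|2|1|0
0|2|2|0|3
step 6: 1|0|1|2|1
0|1|1|1|2
3|1|2|0|1
3|2|2|2|0
0|2|2|0|3
step 7: 1|0|1|2|1
0|1|1|2|2
3|1|2|0|1
3|2|2|2|0
0|2|2|0|3
step 8: 1|0|1|2|1
0|1|1|3|2
3|1|2|0|1
3|2|2|2|0
0|2|2|0|3
step 9: 1|0|1|3|1
0|1|2|0|3
3|1|2|1|1
3|2|2|2|0
0|2|2|0|3
step 10: 1|0|1|3|1
0|1|2|1|3
3|1|2|1|1
3|2|2|2|0
0|2|2|0|3
step 11: 1|0|1|3|1
0|1|2|2|3
3|1|2|1|1
3|2|2|2|0
0|2|2|0|3
step 12: 1|0|1|3|1
0|1|2|3|3
3|1|2|1|1
3|2|2|2|0
0|2|2|0|3
step 13: 1|0|2|0|3
0|1|3|2|0
3|1|2|2|2
3|2|2|2|0
0|2|2|0|3
step 14: 1|0|2|0|3
0|1|3|3|0
3|1|2|2|2
3|2|2|2|0
0|2|2|0|3
step 15: 1|0|3|1|3
0|2|0|1|1
3|1|3|3|2
3|2|2|2|0
0|2|2|0|3
step 16: 1|0|3|1|3
0|2|0|2|1
3|1|3|3|2
3|2|2|2|0
0|2|2|0|3

41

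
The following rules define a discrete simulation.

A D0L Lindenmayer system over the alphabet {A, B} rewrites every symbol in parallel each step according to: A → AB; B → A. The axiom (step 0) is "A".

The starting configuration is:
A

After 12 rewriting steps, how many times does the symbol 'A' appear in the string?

step 0: A
step 1: AB
step 2: ABA
step 3: ABAAB
step 4: ABAABABA
step 5: ABAABABAABAAB
step 6: ABAABABAABAABABAABABA
step 7: ABAABABAABAABABAABABAABAABABAABAAB
step 8: ABAABABAABAABABAABABAABAABABAABAABABAABABAABAABABAABABA
step 9: ABAABABAABAABABAABABAABAABABAABAABABAABABAABAABABAABABAABAABABAABAABABAABABAABAABABAABAAB
step 10: ABAABABAABAABABAABABAABAABABAABAABABAABABAABAABABAABABAABA…AABABAABABAABAABABAABABAABAABABAABAABABAABABAABAABABAABABA  (len 144)
step 11: ABAABABAABAABABAABABAABAABABAABAABABAABABAABAABABAABABAABA…AABABAABABAABAABABAABABAABAABABAABAABABAABABAABAABABAABAAB  (len 233)
step 12: ABAABABAABAABABAABABAABAABABAABAABABAABABAABAABABAABABAABA…AABABAABABAABAABABAABABAABAABABAABAABABAABABAABAABABAABABA  (len 377)

233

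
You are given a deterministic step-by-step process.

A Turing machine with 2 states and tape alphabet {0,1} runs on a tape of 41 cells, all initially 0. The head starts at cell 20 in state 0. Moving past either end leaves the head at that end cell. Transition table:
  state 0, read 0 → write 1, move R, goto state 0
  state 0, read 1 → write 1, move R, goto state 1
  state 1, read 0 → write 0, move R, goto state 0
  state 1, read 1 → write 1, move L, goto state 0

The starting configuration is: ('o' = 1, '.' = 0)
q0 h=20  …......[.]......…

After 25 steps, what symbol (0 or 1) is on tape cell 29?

1

t=0: q0 h=20  …......[.]......…
t=1: q0 h=21  ….....o[.]......…
t=2: q0 h=22  …....oo[.]......…
t=3: q0 h=23  …...ooo[.]......…
t=4: q0 h=24  …..oooo[.]......…
t=5: q0 h=25  ….ooooo[.]......…
t=6: q0 h=26  …oooooo[.]......…
t=7: q0 h=27  …oooooo[.]......…
t=8: q0 h=28  …oooooo[.]......…
t=9: q0 h=29  …oooooo[.]......…
t=10: q0 h=30  …oooooo[.]......…
t=11: q0 h=31  …oooooo[.]......…
t=12: q0 h=32  …oooooo[.]......…
t=13: q0 h=33  …oooooo[.]......…
t=14: q0 h=34  …oooooo[.]......|
t=15: q0 h=35  …oooooo[.].....|
t=16: q0 h=36  …oooooo[.]....|
t=17: q0 h=37  …oooooo[.]...|
t=18: q0 h=38  …oooooo[.]..|
t=19: q0 h=39  …oooooo[.].|
t=20: q0 h=40  …oooooo[.]|
t=21: q0 h=40  …oooooo[o]|
t=22: q1 h=40  …oooooo[o]|
t=23: q0 h=39  …oooooo[o]o|
t=24: q1 h=40  …oooooo[o]|
t=25: q0 h=39  …oooooo[o]o|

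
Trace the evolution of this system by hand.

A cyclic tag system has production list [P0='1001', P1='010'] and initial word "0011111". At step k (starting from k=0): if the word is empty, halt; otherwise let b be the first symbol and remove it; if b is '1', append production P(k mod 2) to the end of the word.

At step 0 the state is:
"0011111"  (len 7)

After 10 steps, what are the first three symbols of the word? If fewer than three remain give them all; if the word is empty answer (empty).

step 0: "0011111"  (len 7)
step 1: "011111"  (len 6)
step 2: "11111"  (len 5)
step 3: "11111001"  (len 8)
step 4: "1111001010"  (len 10)
step 5: "1110010101001"  (len 13)
step 6: "110010101001010"  (len 15)
step 7: "100101010010101001"  (len 18)
step 8: "00101010010101001010"  (len 20)
step 9: "0101010010101001010"  (len 19)
step 10: "101010010101001010"  (len 18)

101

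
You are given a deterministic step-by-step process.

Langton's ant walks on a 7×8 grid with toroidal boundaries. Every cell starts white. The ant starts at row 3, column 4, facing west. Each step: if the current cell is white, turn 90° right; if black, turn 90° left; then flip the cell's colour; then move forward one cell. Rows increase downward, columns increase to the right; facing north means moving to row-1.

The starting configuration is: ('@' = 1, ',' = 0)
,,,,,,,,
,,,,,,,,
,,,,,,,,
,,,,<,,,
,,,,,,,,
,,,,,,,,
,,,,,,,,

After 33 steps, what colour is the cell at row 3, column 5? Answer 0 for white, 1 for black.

0

k=0  ,,,,,,,,
,,,,,,,,
,,,,,,,,
,,,,<,,,
,,,,,,,,
,,,,,,,,
,,,,,,,,
k=1  ,,,,,,,,
,,,,,,,,
,,,,^,,,
,,,,@,,,
,,,,,,,,
,,,,,,,,
,,,,,,,,
k=2  ,,,,,,,,
,,,,,,,,
,,,,@>,,
,,,,@,,,
,,,,,,,,
,,,,,,,,
,,,,,,,,
k=3  ,,,,,,,,
,,,,,,,,
,,,,@@,,
,,,,@v,,
,,,,,,,,
,,,,,,,,
,,,,,,,,
k=4  ,,,,,,,,
,,,,,,,,
,,,,@@,,
,,,,<@,,
,,,,,,,,
,,,,,,,,
,,,,,,,,
k=5  ,,,,,,,,
,,,,,,,,
,,,,@@,,
,,,,,@,,
,,,,v,,,
,,,,,,,,
,,,,,,,,
k=6  ,,,,,,,,
,,,,,,,,
,,,,@@,,
,,,,,@,,
,,,<@,,,
,,,,,,,,
,,,,,,,,
k=7  ,,,,,,,,
,,,,,,,,
,,,,@@,,
,,,^,@,,
,,,@@,,,
,,,,,,,,
,,,,,,,,
k=8  ,,,,,,,,
,,,,,,,,
,,,,@@,,
,,,@>@,,
,,,@@,,,
,,,,,,,,
,,,,,,,,
k=9  ,,,,,,,,
,,,,,,,,
,,,,@@,,
,,,@@@,,
,,,@v,,,
,,,,,,,,
,,,,,,,,
k=10  ,,,,,,,,
,,,,,,,,
,,,,@@,,
,,,@@@,,
,,,@,>,,
,,,,,,,,
,,,,,,,,
k=11  ,,,,,,,,
,,,,,,,,
,,,,@@,,
,,,@@@,,
,,,@,@,,
,,,,,v,,
,,,,,,,,
k=12  ,,,,,,,,
,,,,,,,,
,,,,@@,,
,,,@@@,,
,,,@,@,,
,,,,<@,,
,,,,,,,,
k=13  ,,,,,,,,
,,,,,,,,
,,,,@@,,
,,,@@@,,
,,,@^@,,
,,,,@@,,
,,,,,,,,
k=14  ,,,,,,,,
,,,,,,,,
,,,,@@,,
,,,@@@,,
,,,@@>,,
,,,,@@,,
,,,,,,,,
k=15  ,,,,,,,,
,,,,,,,,
,,,,@@,,
,,,@@^,,
,,,@@,,,
,,,,@@,,
,,,,,,,,
k=16  ,,,,,,,,
,,,,,,,,
,,,,@@,,
,,,@<,,,
,,,@@,,,
,,,,@@,,
,,,,,,,,
k=17  ,,,,,,,,
,,,,,,,,
,,,,@@,,
,,,@,,,,
,,,@v,,,
,,,,@@,,
,,,,,,,,
k=18  ,,,,,,,,
,,,,,,,,
,,,,@@,,
,,,@,,,,
,,,@,>,,
,,,,@@,,
,,,,,,,,
k=19  ,,,,,,,,
,,,,,,,,
,,,,@@,,
,,,@,,,,
,,,@,@,,
,,,,@v,,
,,,,,,,,
k=20  ,,,,,,,,
,,,,,,,,
,,,,@@,,
,,,@,,,,
,,,@,@,,
,,,,@,>,
,,,,,,,,
k=21  ,,,,,,,,
,,,,,,,,
,,,,@@,,
,,,@,,,,
,,,@,@,,
,,,,@,@,
,,,,,,v,
k=22  ,,,,,,,,
,,,,,,,,
,,,,@@,,
,,,@,,,,
,,,@,@,,
,,,,@,@,
,,,,,<@,
k=23  ,,,,,,,,
,,,,,,,,
,,,,@@,,
,,,@,,,,
,,,@,@,,
,,,,@^@,
,,,,,@@,
k=24  ,,,,,,,,
,,,,,,,,
,,,,@@,,
,,,@,,,,
,,,@,@,,
,,,,@@>,
,,,,,@@,
k=25  ,,,,,,,,
,,,,,,,,
,,,,@@,,
,,,@,,,,
,,,@,@^,
,,,,@@,,
,,,,,@@,
k=26  ,,,,,,,,
,,,,,,,,
,,,,@@,,
,,,@,,,,
,,,@,@@>
,,,,@@,,
,,,,,@@,
k=27  ,,,,,,,,
,,,,,,,,
,,,,@@,,
,,,@,,,,
,,,@,@@@
,,,,@@,v
,,,,,@@,
k=28  ,,,,,,,,
,,,,,,,,
,,,,@@,,
,,,@,,,,
,,,@,@@@
,,,,@@<@
,,,,,@@,
k=29  ,,,,,,,,
,,,,,,,,
,,,,@@,,
,,,@,,,,
,,,@,@^@
,,,,@@@@
,,,,,@@,
k=30  ,,,,,,,,
,,,,,,,,
,,,,@@,,
,,,@,,,,
,,,@,<,@
,,,,@@@@
,,,,,@@,
k=31  ,,,,,,,,
,,,,,,,,
,,,,@@,,
,,,@,,,,
,,,@,,,@
,,,,@v@@
,,,,,@@,
k=32  ,,,,,,,,
,,,,,,,,
,,,,@@,,
,,,@,,,,
,,,@,,,@
,,,,@,>@
,,,,,@@,
k=33  ,,,,,,,,
,,,,,,,,
,,,,@@,,
,,,@,,,,
,,,@,,^@
,,,,@,,@
,,,,,@@,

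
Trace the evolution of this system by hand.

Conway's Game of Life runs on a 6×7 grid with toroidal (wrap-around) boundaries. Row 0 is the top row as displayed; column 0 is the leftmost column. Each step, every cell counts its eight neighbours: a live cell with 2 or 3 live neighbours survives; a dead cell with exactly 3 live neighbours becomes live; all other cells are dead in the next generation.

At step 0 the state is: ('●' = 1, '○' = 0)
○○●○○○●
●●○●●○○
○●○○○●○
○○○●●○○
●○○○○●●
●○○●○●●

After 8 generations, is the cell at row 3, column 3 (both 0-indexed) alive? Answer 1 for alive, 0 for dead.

k=0  ○○●○○○●
●●○●●○○
○●○○○●○
○○○●●○○
●○○○○●●
●○○●○●●
k=1  ○○●○○○○
●●○●●●●
●●○○○●○
●○○○●○○
●○○●○○○
○●○○●○○
k=2  ○○●○○○●
○○○●●●○
○○●●○○○
●○○○●○○
●●○●●○○
○●●●○○○
k=3  ○●○○○●○
○○○○●●○
○○●○○●○
●○○○●○○
●○○○●○○
○○○○●○○
k=4  ○○○○○●○
○○○○●●●
○○○●○●●
○●○●●●●
○○○●●●○
○○○○●●○
k=5  ○○○○○○○
○○○○○○○
○○●●○○○
●○○○○○○
○○●○○○○
○○○●○○●
k=6  ○○○○○○○
○○○○○○○
○○○○○○○
○●●●○○○
○○○○○○○
○○○○○○○
k=7  ○○○○○○○
○○○○○○○
○○●○○○○
○○●○○○○
○○●○○○○
○○○○○○○
k=8  ○○○○○○○
○○○○○○○
○○○○○○○
○●●●○○○
○○○○○○○
○○○○○○○

1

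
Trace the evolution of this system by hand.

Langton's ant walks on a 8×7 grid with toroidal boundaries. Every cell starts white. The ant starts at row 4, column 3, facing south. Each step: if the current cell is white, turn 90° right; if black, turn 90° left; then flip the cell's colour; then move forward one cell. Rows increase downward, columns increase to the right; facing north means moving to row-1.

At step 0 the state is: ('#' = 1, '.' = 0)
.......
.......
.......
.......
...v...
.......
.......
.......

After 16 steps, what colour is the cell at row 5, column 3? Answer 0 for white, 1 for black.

1

[0] .......
.......
.......
.......
...v...
.......
.......
.......
[1] .......
.......
.......
.......
..<#...
.......
.......
.......
[2] .......
.......
.......
..^....
..##...
.......
.......
.......
[3] .......
.......
.......
..#>...
..##...
.......
.......
.......
[4] .......
.......
.......
..##...
..#v...
.......
.......
.......
[5] .......
.......
.......
..##...
..#.>..
.......
.......
.......
[6] .......
.......
.......
..##...
..#.#..
....v..
.......
.......
[7] .......
.......
.......
..##...
..#.#..
...<#..
.......
.......
[8] .......
.......
.......
..##...
..#^#..
...##..
.......
.......
[9] .......
.......
.......
..##...
..##>..
...##..
.......
.......
[10] .......
.......
.......
..##^..
..##...
...##..
.......
.......
[11] .......
.......
.......
..###>.
..##...
...##..
.......
.......
[12] .......
.......
.......
..####.
..##.v.
...##..
.......
.......
[13] .......
.......
.......
..####.
..##<#.
...##..
.......
.......
[14] .......
.......
.......
..##^#.
..####.
...##..
.......
.......
[15] .......
.......
.......
..#<.#.
..####.
...##..
.......
.......
[16] .......
.......
.......
..#..#.
..#v##.
...##..
.......
.......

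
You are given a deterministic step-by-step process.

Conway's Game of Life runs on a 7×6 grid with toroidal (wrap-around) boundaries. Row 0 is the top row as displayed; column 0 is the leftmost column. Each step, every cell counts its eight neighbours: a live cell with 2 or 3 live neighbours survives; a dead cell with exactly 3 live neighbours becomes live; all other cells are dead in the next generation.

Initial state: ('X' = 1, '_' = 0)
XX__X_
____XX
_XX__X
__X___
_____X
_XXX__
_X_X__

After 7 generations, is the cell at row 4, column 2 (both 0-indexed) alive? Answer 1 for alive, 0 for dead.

[0] XX__X_
____XX
_XX__X
__X___
_____X
_XXX__
_X_X__
[1] XXXXX_
__XXX_
XXXXXX
XXX___
_X_X__
XX_XX_
___XX_
[2] _X____
______
______
______
___XXX
XX___X
______
[3] ______
______
______
____X_
____XX
X____X
_X____
[4] ______
______
______
____XX
X___X_
X___XX
X_____
[5] ______
______
______
____XX
X__X__
XX__X_
X_____
[6] ______
______
______
____XX
XX_X__
XX____
XX___X
[7] X_____
______
______
X___XX
_XX_X_
______
_X___X

1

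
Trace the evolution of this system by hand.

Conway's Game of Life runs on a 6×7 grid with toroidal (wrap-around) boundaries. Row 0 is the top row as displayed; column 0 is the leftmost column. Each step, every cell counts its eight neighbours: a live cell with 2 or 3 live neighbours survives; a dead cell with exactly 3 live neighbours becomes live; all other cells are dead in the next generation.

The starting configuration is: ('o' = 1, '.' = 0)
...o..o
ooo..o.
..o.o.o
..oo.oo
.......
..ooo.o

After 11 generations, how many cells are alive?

k=0  ...o..o
ooo..o.
..o.o.o
..oo.oo
.......
..ooo.o
k=1  ......o
ooo.oo.
....o..
..ooooo
......o
..oooo.
k=2  o.....o
oo.oooo
o......
...oo.o
......o
...oooo
k=3  .oo....
.o..oo.
.oo....
o....oo
o.....o
....o..
k=4  .ooooo.
o..o...
.oo.o..
.....o.
o......
oo.....
k=5  ...oo.o
o....o.
.oooo..
.o.....
oo....o
o..oo.o
k=6  ...o...
oo...oo
ooooo..
...o...
.oo..oo
.oooo..
k=7  ...o.oo
.....oo
...ooo.
.....oo
oo...o.
oo..oo.
k=8  .......
...o...
.......
o......
.o.....
.oo....
k=9  ..o....
.......
.......
.......
ooo....
.oo....
k=10  .oo....
.......
.......
.o.....
o.o....
o..o...
k=11  .oo....
.......
.......
.o.....
o.o....
o..o...

7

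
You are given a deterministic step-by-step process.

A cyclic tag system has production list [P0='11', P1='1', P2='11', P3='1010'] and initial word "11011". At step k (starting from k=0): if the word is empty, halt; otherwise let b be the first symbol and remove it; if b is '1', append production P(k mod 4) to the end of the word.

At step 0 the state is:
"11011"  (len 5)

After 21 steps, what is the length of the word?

20

t=0: "11011"  (len 5)
t=1: "101111"  (len 6)
t=2: "011111"  (len 6)
t=3: "11111"  (len 5)
t=4: "11111010"  (len 8)
t=5: "111101011"  (len 9)
t=6: "111010111"  (len 9)
t=7: "1101011111"  (len 10)
t=8: "1010111111010"  (len 13)
t=9: "01011111101011"  (len 14)
t=10: "1011111101011"  (len 13)
t=11: "01111110101111"  (len 14)
t=12: "1111110101111"  (len 13)
t=13: "11111010111111"  (len 14)
t=14: "11110101111111"  (len 14)
t=15: "111010111111111"  (len 15)
t=16: "110101111111111010"  (len 18)
t=17: "1010111111111101011"  (len 19)
t=18: "0101111111111010111"  (len 19)
t=19: "101111111111010111"  (len 18)
t=20: "011111111110101111010"  (len 21)
t=21: "11111111110101111010"  (len 20)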